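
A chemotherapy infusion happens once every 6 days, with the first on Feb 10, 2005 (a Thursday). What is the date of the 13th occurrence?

Apr 23, 2005

The 13th occurrence is 12 intervals after the first: 12 × 6 = 72 days after Feb 10, 2005.
Feb has 28 days — 18 days to the end of Feb leaves 54.
Mar has 31 days (23 left).
23 days into Apr → Apr 23, 2005.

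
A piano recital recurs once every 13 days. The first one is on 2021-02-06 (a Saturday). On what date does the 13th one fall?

2021-07-12

The 13th occurrence is 12 intervals after the first: 12 × 13 = 156 days after 2021-02-06.
February has 28 days — 22 days to the end of February leaves 134.
March has 31 days (103 left).
April has 30 days (73 left).
May has 31 days (42 left).
June has 30 days (12 left).
12 days into July → 2021-07-12.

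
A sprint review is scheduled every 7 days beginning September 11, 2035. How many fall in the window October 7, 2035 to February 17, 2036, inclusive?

19

Occurrences land 7·i days after September 11, 2035 for i = 0, 1, 2, …
October 7, 2035 is 26 days after the start; 26 ÷ 7 = 3 remainder 5; since the remainder is 5, round up to i = 4. First occurrence in the window: #5 on October 9, 2035 (4×7 = 28 days in).
February 17, 2036 is 159 days after the start; 159 ÷ 7 = 22 remainder 5. Last occurrence in the window: #23 on February 12, 2036.
Occurrences #5 through #23: 19 in total.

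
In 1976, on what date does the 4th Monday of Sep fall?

Sep 27, 1976

The first Monday of Sep 1976 is Sep 6.
The 4th Monday is 3 weeks later: 6 + 21 = 27.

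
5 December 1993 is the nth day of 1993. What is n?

Days in months before December: 31 + 28 + 31 + 30 + 31 + 30 + 31 + 31 + 30 + 31 + 30 = 334.
Plus 5 days into December → day 339.

339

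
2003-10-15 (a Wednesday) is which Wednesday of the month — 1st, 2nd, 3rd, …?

Day 15 falls in week ⌈15/7⌉ of the month.
Days 1–7 hold the 1st Wednesday, 8–14 the 2nd, 15–21 the 3rd, 22–28 the 4th, 29–31 the 5th.
15 is in the range for the 3rd.

3rd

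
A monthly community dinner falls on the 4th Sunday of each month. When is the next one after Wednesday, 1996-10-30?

October 1996 starts on a Tuesday; its first Sunday is the 6th, so the 4th Sunday is the 27th — 1996-10-27.
That is not after 1996-10-30, so look at November 1996.
November 1996 starts on a Friday; its first Sunday is the 3rd, so the 4th Sunday is the 24th — 1996-11-24.

1996-11-24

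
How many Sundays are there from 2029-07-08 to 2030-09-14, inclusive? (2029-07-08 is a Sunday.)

62

2029-07-08 is a Sunday; the first Sunday on or after it is 2029-07-08.
From 2029-07-08 to 2030-09-14: 176 + 257 = 433 days (rest of 2029, to 2030-09-14 in 2030).
433 ÷ 7 = 61 full weeks with remainder 6, so 61 more Sundays after the first → 62.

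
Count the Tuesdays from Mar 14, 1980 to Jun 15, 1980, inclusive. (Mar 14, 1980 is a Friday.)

Mar 14, 1980 is a Friday; the first Tuesday on or after it is Mar 18, 1980 (4 days later).
From Mar 18, 1980 to Jun 15, 1980: 13 + 30 + 31 + 15 = 89 days (rest of Mar, Apr, May, Jun).
89 ÷ 7 = 12 full weeks with remainder 5, so 12 more Tuesdays after the first → 13.

13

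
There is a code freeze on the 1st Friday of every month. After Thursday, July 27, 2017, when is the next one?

August 4, 2017

July 2017 starts on a Saturday, so its 1st Friday is July 7, 2017 (6 days in).
That is not after July 27, 2017, so look at August 2017.
August 2017 starts on a Tuesday, so its 1st Friday is August 4, 2017 (3 days in).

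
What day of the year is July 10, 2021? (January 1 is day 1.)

Days in months before July: 31 + 28 + 31 + 30 + 31 + 30 = 181.
Plus 10 days into July → day 191.

191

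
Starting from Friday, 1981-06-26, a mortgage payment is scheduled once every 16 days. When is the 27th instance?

1982-08-16

The 27th occurrence is 26 intervals after the first: 26 × 16 = 416 days after 1981-06-26.
June has 30 days — 4 days to the end of June leaves 412.
From end of June to end of 1981 is 184 days (228 left).
January has 31 days (197 left).
February has 28 days (169 left).
March has 31 days (138 left).
April has 30 days (108 left).
May has 31 days (77 left).
June has 30 days (47 left).
July has 31 days (16 left).
16 days into August → 1982-08-16.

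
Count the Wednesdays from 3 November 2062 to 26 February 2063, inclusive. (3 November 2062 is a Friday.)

16

3 November 2062 is a Friday; the first Wednesday on or after it is 8 November 2062 (5 days later).
From 8 November 2062 to 26 February 2063: 22 + 31 + 31 + 26 = 110 days (rest of November, December, January, February).
110 ÷ 7 = 15 full weeks with remainder 5, so 15 more Wednesdays after the first → 16.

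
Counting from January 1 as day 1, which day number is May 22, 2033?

142

Days in months before May: 31 + 28 + 31 + 30 = 120.
Plus 22 days into May → day 142.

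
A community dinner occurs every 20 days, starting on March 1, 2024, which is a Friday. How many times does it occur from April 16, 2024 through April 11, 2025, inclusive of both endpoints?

18

Occurrences land 20·i days after March 1, 2024 for i = 0, 1, 2, …
April 16, 2024 is 46 days after the start; 46 ÷ 20 = 2 remainder 6; since the remainder is 6, round up to i = 3. First occurrence in the window: #4 on April 30, 2024 (3×20 = 60 days in).
April 11, 2025 is 406 days after the start; 406 ÷ 20 = 20 remainder 6. Last occurrence in the window: #21 on April 5, 2025.
Occurrences #4 through #21: 18 in total.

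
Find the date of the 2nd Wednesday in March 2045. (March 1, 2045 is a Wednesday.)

March 2045 begins on a Wednesday, so the first Wednesday is March 1.
The 2nd Wednesday is 1 weeks later: 1 + 7 = 8.

8 March 2045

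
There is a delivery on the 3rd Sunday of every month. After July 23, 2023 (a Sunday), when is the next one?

July 2023 starts on a Saturday; its first Sunday is the 2nd, so the 3rd Sunday is the 16th — July 16, 2023.
That is not after July 23, 2023, so look at August 2023.
August 2023 starts on a Tuesday; its first Sunday is the 6th, so the 3rd Sunday is the 20th — August 20, 2023.

August 20, 2023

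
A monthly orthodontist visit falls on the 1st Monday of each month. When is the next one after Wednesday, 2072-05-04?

May 2072 starts on a Sunday, so its 1st Monday is 2072-05-02 (1 day in).
That is not after 2072-05-04, so look at June 2072.
June 2072 starts on a Wednesday, so its 1st Monday is 2072-06-06 (5 days in).

2072-06-06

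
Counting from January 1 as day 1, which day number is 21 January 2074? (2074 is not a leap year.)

Plus 21 days into January → day 21.

21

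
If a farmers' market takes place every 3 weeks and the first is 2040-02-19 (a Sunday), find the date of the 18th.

The 18th occurrence is 17 intervals after the first: 17 × 21 = 357 days after 2040-02-19.
February has 29 days — 10 days to the end of February leaves 347.
March has 31 days (316 left).
April has 30 days (286 left).
May has 31 days (255 left).
June has 30 days (225 left).
July has 31 days (194 left).
August has 31 days (163 left).
September has 30 days (133 left).
October has 31 days (102 left).
November has 30 days (72 left).
December has 31 days (41 left).
January has 31 days (10 left).
10 days into February → 2041-02-10.

2041-02-10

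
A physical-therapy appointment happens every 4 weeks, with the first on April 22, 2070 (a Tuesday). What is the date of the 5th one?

August 12, 2070

The 5th occurrence is 4 intervals after the first: 4 × 28 = 112 days after April 22, 2070.
April has 30 days — 8 days to the end of April leaves 104.
May has 31 days (73 left).
June has 30 days (43 left).
July has 31 days (12 left).
12 days into August → August 12, 2070.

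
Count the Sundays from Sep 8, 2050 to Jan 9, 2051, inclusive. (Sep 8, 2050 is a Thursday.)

18

Sep 8, 2050 is a Thursday; the first Sunday on or after it is Sep 11, 2050 (3 days later).
From Sep 11, 2050 to Jan 9, 2051: 19 + 31 + 30 + 31 + 9 = 120 days (rest of Sep, Oct, Nov, Dec, Jan).
120 ÷ 7 = 17 full weeks with remainder 1, so 17 more Sundays after the first → 18.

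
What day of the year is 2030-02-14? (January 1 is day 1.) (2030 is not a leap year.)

Days in months before February: 31 = 31.
Plus 14 days into February → day 45.

45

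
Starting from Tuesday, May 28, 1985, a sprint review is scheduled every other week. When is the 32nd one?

The 32nd occurrence is 31 intervals after the first: 31 × 14 = 434 days after May 28, 1985.
May has 31 days — 3 days to the end of May leaves 431.
From end of May to end of 1985 is 214 days (217 left).
January has 31 days (186 left).
February has 28 days (158 left).
March has 31 days (127 left).
April has 30 days (97 left).
May has 31 days (66 left).
June has 30 days (36 left).
July has 31 days (5 left).
5 days into August → August 5, 1986.

August 5, 1986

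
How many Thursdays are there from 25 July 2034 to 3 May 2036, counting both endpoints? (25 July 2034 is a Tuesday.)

25 July 2034 is a Tuesday; the first Thursday on or after it is 27 July 2034 (2 days later).
From 27 July 2034 to 3 May 2036: 157 + 365 + 124 = 646 days (rest of 2034, 2035, to 3 May 2036 in 2036).
646 ÷ 7 = 92 full weeks with remainder 2, so 92 more Thursdays after the first → 93.

93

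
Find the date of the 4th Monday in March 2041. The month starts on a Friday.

March 2041 begins on a Friday, so the first Monday is March 4 (3 days later).
The 4th Monday is 3 weeks later: 4 + 21 = 25.

2041-03-25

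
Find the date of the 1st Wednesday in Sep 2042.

Sep 2042 begins on a Monday, so the first Wednesday is Sep 3 (2 days later).

Sep 3, 2042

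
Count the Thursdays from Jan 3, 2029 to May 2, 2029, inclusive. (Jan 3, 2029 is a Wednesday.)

Jan 3, 2029 is a Wednesday; the first Thursday on or after it is Jan 4, 2029 (1 day later).
From Jan 4, 2029 to May 2, 2029: 27 + 28 + 31 + 30 + 2 = 118 days (rest of Jan, Feb, Mar, Apr, May).
118 ÷ 7 = 16 full weeks with remainder 6, so 16 more Thursdays after the first → 17.

17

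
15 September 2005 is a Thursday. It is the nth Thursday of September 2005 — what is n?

Day 15 falls in week ⌈15/7⌉ of the month.
Days 1–7 hold the 1st Thursday, 8–14 the 2nd, 15–21 the 3rd, 22–28 the 4th, 29–31 the 5th.
15 is in the range for the 3rd.

3rd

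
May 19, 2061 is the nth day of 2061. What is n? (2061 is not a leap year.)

139

Days in months before May: 31 + 28 + 31 + 30 = 120.
Plus 19 days into May → day 139.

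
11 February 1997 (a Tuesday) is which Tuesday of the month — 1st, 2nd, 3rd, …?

2nd

Day 11 falls in week ⌈11/7⌉ of the month.
Days 1–7 hold the 1st Tuesday, 8–14 the 2nd, 15–21 the 3rd, 22–28 the 4th, 29–31 the 5th.
11 is in the range for the 2nd.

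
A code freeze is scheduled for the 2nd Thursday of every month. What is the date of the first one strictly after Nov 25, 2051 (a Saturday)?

Dec 14, 2051

Nov 2051 starts on a Wednesday; its first Thursday is the 2nd, so the 2nd Thursday is the 9th — Nov 9, 2051.
That is not after Nov 25, 2051, so look at Dec 2051.
Dec 2051 starts on a Friday; its first Thursday is the 7th, so the 2nd Thursday is the 14th — Dec 14, 2051.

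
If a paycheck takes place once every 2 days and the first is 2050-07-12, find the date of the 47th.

2050-10-12

The 47th occurrence is 46 intervals after the first: 46 × 2 = 92 days after 2050-07-12.
July has 31 days — 19 days to the end of July leaves 73.
August has 31 days (42 left).
September has 30 days (12 left).
12 days into October → 2050-10-12.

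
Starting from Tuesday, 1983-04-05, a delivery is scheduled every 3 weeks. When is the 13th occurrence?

1983-12-13

The 13th occurrence is 12 intervals after the first: 12 × 21 = 252 days after 1983-04-05.
April has 30 days — 25 days to the end of April leaves 227.
May has 31 days (196 left).
June has 30 days (166 left).
July has 31 days (135 left).
August has 31 days (104 left).
September has 30 days (74 left).
October has 31 days (43 left).
November has 30 days (13 left).
13 days into December → 1983-12-13.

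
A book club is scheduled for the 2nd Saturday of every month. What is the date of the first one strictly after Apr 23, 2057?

Apr 2057 starts on a Sunday; its first Saturday is the 7th, so the 2nd Saturday is the 14th — Apr 14, 2057.
That is not after Apr 23, 2057, so look at May 2057.
May 2057 starts on a Tuesday; its first Saturday is the 5th, so the 2nd Saturday is the 12th — May 12, 2057.

May 12, 2057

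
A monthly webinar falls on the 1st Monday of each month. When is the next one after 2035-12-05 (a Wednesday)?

2036-01-07

December 2035 starts on a Saturday, so its 1st Monday is 2035-12-03 (2 days in).
That is not after 2035-12-05, so look at January 2036.
January 2036 starts on a Tuesday, so its 1st Monday is 2036-01-07 (6 days in).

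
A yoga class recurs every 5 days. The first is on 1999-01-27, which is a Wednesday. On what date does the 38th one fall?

1999-07-31

The 38th occurrence is 37 intervals after the first: 37 × 5 = 185 days after 1999-01-27.
January has 31 days — 4 days to the end of January leaves 181.
February has 28 days (153 left).
March has 31 days (122 left).
April has 30 days (92 left).
May has 31 days (61 left).
June has 30 days (31 left).
31 days into July → 1999-07-31.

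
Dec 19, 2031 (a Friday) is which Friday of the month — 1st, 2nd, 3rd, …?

3rd

Day 19 falls in week ⌈19/7⌉ of the month.
Days 1–7 hold the 1st Friday, 8–14 the 2nd, 15–21 the 3rd, 22–28 the 4th, 29–31 the 5th.
19 is in the range for the 3rd.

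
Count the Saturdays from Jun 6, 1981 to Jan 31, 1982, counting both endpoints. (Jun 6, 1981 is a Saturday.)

35

Jun 6, 1981 is a Saturday; the first Saturday on or after it is Jun 6, 1981.
From Jun 6, 1981 to Jan 31, 1982: 24 + 31 + 31 + 30 + 31 + 30 + 31 + 31 = 239 days (rest of Jun, Jul, Aug, Sep, Oct, Nov, Dec, Jan).
239 ÷ 7 = 34 full weeks with remainder 1, so 34 more Saturdays after the first → 35.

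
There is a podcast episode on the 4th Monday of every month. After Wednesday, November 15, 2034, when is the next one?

November 27, 2034

November 2034 starts on a Wednesday; its first Monday is the 6th, so the 4th Monday is the 27th — November 27, 2034.
November 27, 2034 is after November 15, 2034, so that is the next one.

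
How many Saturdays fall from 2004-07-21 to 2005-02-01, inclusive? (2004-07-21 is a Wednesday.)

28

2004-07-21 is a Wednesday; the first Saturday on or after it is 2004-07-24 (3 days later).
From 2004-07-24 to 2005-02-01: 7 + 31 + 30 + 31 + 30 + 31 + 31 + 1 = 192 days (rest of July, August, September, October, November, December, January, February).
192 ÷ 7 = 27 full weeks with remainder 3, so 27 more Saturdays after the first → 28.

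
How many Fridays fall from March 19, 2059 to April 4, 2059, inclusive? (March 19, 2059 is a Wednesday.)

3

March 19, 2059 is a Wednesday; the first Friday on or after it is March 21, 2059 (2 days later).
From March 21, 2059 to April 4, 2059: 10 + 4 = 14 days (rest of March, April).
14 ÷ 7 = 2 full weeks with remainder 0, so 2 more Fridays after the first → 3.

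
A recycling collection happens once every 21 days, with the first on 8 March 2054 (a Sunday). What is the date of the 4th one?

The 4th occurrence is 3 intervals after the first: 3 × 21 = 63 days after 8 March 2054.
March has 31 days — 23 days to the end of March leaves 40.
April has 30 days (10 left).
10 days into May → 10 May 2054.

10 May 2054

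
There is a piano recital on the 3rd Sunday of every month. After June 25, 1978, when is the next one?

June 1978 starts on a Thursday; its first Sunday is the 4th, so the 3rd Sunday is the 18th — June 18, 1978.
That is not after June 25, 1978, so look at July 1978.
July 1978 starts on a Saturday; its first Sunday is the 2nd, so the 3rd Sunday is the 16th — July 16, 1978.

July 16, 1978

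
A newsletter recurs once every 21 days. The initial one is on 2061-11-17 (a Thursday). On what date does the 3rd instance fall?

The 3rd occurrence is 2 intervals after the first: 2 × 21 = 42 days after 2061-11-17.
November has 30 days — 13 days to the end of November leaves 29.
29 days into December → 2061-12-29.

2061-12-29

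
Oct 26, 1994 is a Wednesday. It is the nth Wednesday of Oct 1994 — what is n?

4th

Day 26 falls in week ⌈26/7⌉ of the month.
Days 1–7 hold the 1st Wednesday, 8–14 the 2nd, 15–21 the 3rd, 22–28 the 4th, 29–31 the 5th.
26 is in the range for the 4th.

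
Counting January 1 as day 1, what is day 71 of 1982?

Jan has 31 days (71 − 31 = 40 remain).
Feb has 28 days (40 − 28 = 12 remain).
12 into Mar → Mar 12.

Mar 12, 1982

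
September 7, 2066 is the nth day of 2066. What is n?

250

Days in months before September: 31 + 28 + 31 + 30 + 31 + 30 + 31 + 31 = 243.
Plus 7 days into September → day 250.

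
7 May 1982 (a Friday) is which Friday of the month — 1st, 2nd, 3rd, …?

1st

Day 7 falls in week ⌈7/7⌉ of the month.
Days 1–7 hold the 1st Friday, 8–14 the 2nd, 15–21 the 3rd, 22–28 the 4th, 29–31 the 5th.
7 is in the range for the 1st.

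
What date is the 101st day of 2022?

April 11, 2022

January has 31 days (101 − 31 = 70 remain).
February has 28 days (70 − 28 = 42 remain).
March has 31 days (42 − 31 = 11 remain).
11 into April → April 11.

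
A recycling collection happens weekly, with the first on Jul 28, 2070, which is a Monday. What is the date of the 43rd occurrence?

May 18, 2071

The 43rd occurrence is 42 intervals after the first: 42 × 7 = 294 days after Jul 28, 2070.
Jul has 31 days — 3 days to the end of Jul leaves 291.
Aug has 31 days (260 left).
Sep has 30 days (230 left).
Oct has 31 days (199 left).
Nov has 30 days (169 left).
Dec has 31 days (138 left).
Jan has 31 days (107 left).
Feb has 28 days (79 left).
Mar has 31 days (48 left).
Apr has 30 days (18 left).
18 days into May → May 18, 2071.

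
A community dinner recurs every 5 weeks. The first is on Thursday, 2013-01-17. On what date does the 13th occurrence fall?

2014-03-13

The 13th occurrence is 12 intervals after the first: 12 × 35 = 420 days after 2013-01-17.
January has 31 days — 14 days to the end of January leaves 406.
From end of January to end of 2013 is 334 days (72 left).
January has 31 days (41 left).
February has 28 days (13 left).
13 days into March → 2014-03-13.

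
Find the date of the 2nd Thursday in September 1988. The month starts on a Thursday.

September 1988 begins on a Thursday, so the first Thursday is September 1.
The 2nd Thursday is 1 weeks later: 1 + 7 = 8.

1988-09-08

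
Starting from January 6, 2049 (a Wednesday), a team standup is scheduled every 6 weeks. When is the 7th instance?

The 7th occurrence is 6 intervals after the first: 6 × 42 = 252 days after January 6, 2049.
January has 31 days — 25 days to the end of January leaves 227.
February has 28 days (199 left).
March has 31 days (168 left).
April has 30 days (138 left).
May has 31 days (107 left).
June has 30 days (77 left).
July has 31 days (46 left).
August has 31 days (15 left).
15 days into September → September 15, 2049.

September 15, 2049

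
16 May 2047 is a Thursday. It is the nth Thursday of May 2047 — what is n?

3rd

Day 16 falls in week ⌈16/7⌉ of the month.
Days 1–7 hold the 1st Thursday, 8–14 the 2nd, 15–21 the 3rd, 22–28 the 4th, 29–31 the 5th.
16 is in the range for the 3rd.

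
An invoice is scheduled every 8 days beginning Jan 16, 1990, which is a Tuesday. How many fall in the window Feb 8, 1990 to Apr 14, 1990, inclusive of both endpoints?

9

Occurrences land 8·i days after Jan 16, 1990 for i = 0, 1, 2, …
Feb 8, 1990 is 23 days after the start; 23 ÷ 8 = 2 remainder 7; since the remainder is 7, round up to i = 3. First occurrence in the window: #4 on Feb 9, 1990 (3×8 = 24 days in).
Apr 14, 1990 is 88 days after the start; 88 ÷ 8 = 11 remainder 0. Last occurrence in the window: #12 on Apr 14, 1990.
Occurrences #4 through #12: 9 in total.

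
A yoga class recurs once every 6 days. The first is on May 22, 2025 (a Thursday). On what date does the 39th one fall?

The 39th occurrence is 38 intervals after the first: 38 × 6 = 228 days after May 22, 2025.
May has 31 days — 9 days to the end of May leaves 219.
Jun has 30 days (189 left).
Jul has 31 days (158 left).
Aug has 31 days (127 left).
Sep has 30 days (97 left).
Oct has 31 days (66 left).
Nov has 30 days (36 left).
Dec has 31 days (5 left).
5 days into Jan → Jan 5, 2026.

Jan 5, 2026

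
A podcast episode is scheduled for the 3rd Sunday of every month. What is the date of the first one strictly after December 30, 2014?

January 18, 2015

December 2014 starts on a Monday; its first Sunday is the 7th, so the 3rd Sunday is the 21st — December 21, 2014.
That is not after December 30, 2014, so look at January 2015.
January 2015 starts on a Thursday; its first Sunday is the 4th, so the 3rd Sunday is the 18th — January 18, 2015.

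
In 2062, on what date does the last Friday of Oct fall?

Oct 27, 2062

The first Friday of Oct 2062 is Oct 6.
Oct 2062 has 31 days. Adding weeks: 6, 13, 20, 27 — the last one ≤ 31 is the 27th.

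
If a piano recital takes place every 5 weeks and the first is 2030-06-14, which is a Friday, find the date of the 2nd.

2030-07-19

The 2nd occurrence is 1 interval after the first: 1 × 35 = 35 days after 2030-06-14.
June has 30 days — 16 days to the end of June leaves 19.
19 days into July → 2030-07-19.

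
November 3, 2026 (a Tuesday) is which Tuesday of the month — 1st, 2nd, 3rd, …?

1st

Day 3 falls in week ⌈3/7⌉ of the month.
Days 1–7 hold the 1st Tuesday, 8–14 the 2nd, 15–21 the 3rd, 22–28 the 4th, 29–31 the 5th.
3 is in the range for the 1st.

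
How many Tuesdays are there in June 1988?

4

June 1, 1988 is a Wednesday; the first Tuesday on or after it is June 7, 1988 (6 days later).
From June 7, 1988 to June 30, 1988 is 30 − 7 = 23 days.
23 ÷ 7 = 3 full weeks with remainder 2, so 3 more Tuesdays after the first → 4.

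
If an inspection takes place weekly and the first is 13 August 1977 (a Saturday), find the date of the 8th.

The 8th occurrence is 7 intervals after the first: 7 × 7 = 49 days after 13 August 1977.
August has 31 days — 18 days to the end of August leaves 31.
September has 30 days (1 left).
1 day into October → 1 October 1977.

1 October 1977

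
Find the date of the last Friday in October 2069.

October 2069 begins on a Tuesday, so the first Friday is October 4 (3 days later).
October 2069 has 31 days. Adding weeks: 4, 11, 18, 25 — the last one ≤ 31 is the 25th.

25 October 2069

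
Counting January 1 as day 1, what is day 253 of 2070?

Jan has 31 days (253 − 31 = 222 remain).
Feb has 28 days (222 − 28 = 194 remain).
Mar has 31 days (194 − 31 = 163 remain).
Apr has 30 days (163 − 30 = 133 remain).
May has 31 days (133 − 31 = 102 remain).
Jun has 30 days (102 − 30 = 72 remain).
Jul has 31 days (72 − 31 = 41 remain).
Aug has 31 days (41 − 31 = 10 remain).
10 into Sep → Sep 10.

Sep 10, 2070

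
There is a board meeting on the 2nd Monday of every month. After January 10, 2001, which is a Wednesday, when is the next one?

February 12, 2001

January 2001 starts on a Monday; its first Monday is the 1st, so the 2nd Monday is the 8th — January 8, 2001.
That is not after January 10, 2001, so look at February 2001.
February 2001 starts on a Thursday; its first Monday is the 5th, so the 2nd Monday is the 12th — February 12, 2001.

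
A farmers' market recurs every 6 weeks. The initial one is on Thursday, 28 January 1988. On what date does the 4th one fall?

2 June 1988

The 4th occurrence is 3 intervals after the first: 3 × 42 = 126 days after 28 January 1988.
January has 31 days — 3 days to the end of January leaves 123.
February has 29 days (94 left).
March has 31 days (63 left).
April has 30 days (33 left).
May has 31 days (2 left).
2 days into June → 2 June 1988.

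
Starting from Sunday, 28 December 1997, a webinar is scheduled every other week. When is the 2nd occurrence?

The 2nd occurrence is 1 interval after the first: 1 × 14 = 14 days after 28 December 1997.
December has 31 days — 3 days to the end of December leaves 11.
11 days into January → 11 January 1998.

11 January 1998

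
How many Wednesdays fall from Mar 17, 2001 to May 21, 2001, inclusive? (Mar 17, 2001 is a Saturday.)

9

Mar 17, 2001 is a Saturday; the first Wednesday on or after it is Mar 21, 2001 (4 days later).
From Mar 21, 2001 to May 21, 2001: 10 + 30 + 21 = 61 days (rest of Mar, Apr, May).
61 ÷ 7 = 8 full weeks with remainder 5, so 8 more Wednesdays after the first → 9.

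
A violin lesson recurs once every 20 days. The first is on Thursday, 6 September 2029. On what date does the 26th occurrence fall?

The 26th occurrence is 25 intervals after the first: 25 × 20 = 500 days after 6 September 2029.
September has 30 days — 24 days to the end of September leaves 476.
From end of September to end of 2029 is 92 days (384 left).
2030 has 365 days (19 left).
19 days into January → 19 January 2031.

19 January 2031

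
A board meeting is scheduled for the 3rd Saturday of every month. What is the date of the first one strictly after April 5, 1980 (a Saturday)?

April 19, 1980

April 1980 starts on a Tuesday; its first Saturday is the 5th, so the 3rd Saturday is the 19th — April 19, 1980.
April 19, 1980 is after April 5, 1980, so that is the next one.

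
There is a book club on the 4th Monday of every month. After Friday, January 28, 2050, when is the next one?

January 2050 starts on a Saturday; its first Monday is the 3rd, so the 4th Monday is the 24th — January 24, 2050.
That is not after January 28, 2050, so look at February 2050.
February 2050 starts on a Tuesday; its first Monday is the 7th, so the 4th Monday is the 28th — February 28, 2050.

February 28, 2050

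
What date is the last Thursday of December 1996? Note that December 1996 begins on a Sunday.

December 1996 begins on a Sunday, so the first Thursday is December 5 (4 days later).
December 1996 has 31 days. Adding weeks: 5, 12, 19, 26 — the last one ≤ 31 is the 26th.

December 26, 1996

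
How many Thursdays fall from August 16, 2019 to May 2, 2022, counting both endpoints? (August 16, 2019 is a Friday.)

August 16, 2019 is a Friday; the first Thursday on or after it is August 22, 2019 (6 days later).
From August 22, 2019 to May 2, 2022: 131 + 366 + 365 + 122 = 984 days (rest of 2019, 2020, 2021, to May 2, 2022 in 2022).
984 ÷ 7 = 140 full weeks with remainder 4, so 140 more Thursdays after the first → 141.

141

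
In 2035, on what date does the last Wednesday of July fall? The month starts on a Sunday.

July 2035 begins on a Sunday, so the first Wednesday is July 4 (3 days later).
July 2035 has 31 days. Adding weeks: 4, 11, 18, 25 — the last one ≤ 31 is the 25th.

2035-07-25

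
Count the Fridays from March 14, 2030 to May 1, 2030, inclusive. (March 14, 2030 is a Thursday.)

March 14, 2030 is a Thursday; the first Friday on or after it is March 15, 2030 (1 day later).
From March 15, 2030 to May 1, 2030: 16 + 30 + 1 = 47 days (rest of March, April, May).
47 ÷ 7 = 6 full weeks with remainder 5, so 6 more Fridays after the first → 7.

7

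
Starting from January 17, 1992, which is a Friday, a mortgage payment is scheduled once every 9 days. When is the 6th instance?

The 6th occurrence is 5 intervals after the first: 5 × 9 = 45 days after January 17, 1992.
January has 31 days — 14 days to the end of January leaves 31.
February has 29 days (2 left).
2 days into March → March 2, 1992.

March 2, 1992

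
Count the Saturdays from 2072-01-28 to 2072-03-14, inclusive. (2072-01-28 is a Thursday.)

7

2072-01-28 is a Thursday; the first Saturday on or after it is 2072-01-30 (2 days later).
From 2072-01-30 to 2072-03-14: 1 + 29 + 14 = 44 days (rest of January, February, March).
44 ÷ 7 = 6 full weeks with remainder 2, so 6 more Saturdays after the first → 7.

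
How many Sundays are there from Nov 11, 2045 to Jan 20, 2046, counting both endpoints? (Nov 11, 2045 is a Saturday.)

Nov 11, 2045 is a Saturday; the first Sunday on or after it is Nov 12, 2045 (1 day later).
From Nov 12, 2045 to Jan 20, 2046: 18 + 31 + 20 = 69 days (rest of Nov, Dec, Jan).
69 ÷ 7 = 9 full weeks with remainder 6, so 9 more Sundays after the first → 10.

10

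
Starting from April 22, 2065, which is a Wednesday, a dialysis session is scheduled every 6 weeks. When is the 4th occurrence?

August 26, 2065

The 4th occurrence is 3 intervals after the first: 3 × 42 = 126 days after April 22, 2065.
April has 30 days — 8 days to the end of April leaves 118.
May has 31 days (87 left).
June has 30 days (57 left).
July has 31 days (26 left).
26 days into August → August 26, 2065.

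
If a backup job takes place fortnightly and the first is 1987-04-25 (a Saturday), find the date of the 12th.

The 12th occurrence is 11 intervals after the first: 11 × 14 = 154 days after 1987-04-25.
April has 30 days — 5 days to the end of April leaves 149.
May has 31 days (118 left).
June has 30 days (88 left).
July has 31 days (57 left).
August has 31 days (26 left).
26 days into September → 1987-09-26.

1987-09-26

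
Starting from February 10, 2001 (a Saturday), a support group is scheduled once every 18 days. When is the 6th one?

The 6th occurrence is 5 intervals after the first: 5 × 18 = 90 days after February 10, 2001.
February has 28 days — 18 days to the end of February leaves 72.
March has 31 days (41 left).
April has 30 days (11 left).
11 days into May → May 11, 2001.

May 11, 2001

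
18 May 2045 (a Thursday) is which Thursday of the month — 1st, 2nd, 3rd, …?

3rd

Day 18 falls in week ⌈18/7⌉ of the month.
Days 1–7 hold the 1st Thursday, 8–14 the 2nd, 15–21 the 3rd, 22–28 the 4th, 29–31 the 5th.
18 is in the range for the 3rd.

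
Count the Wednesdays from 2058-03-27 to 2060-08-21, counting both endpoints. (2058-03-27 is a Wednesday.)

126

2058-03-27 is a Wednesday; the first Wednesday on or after it is 2058-03-27.
From 2058-03-27 to 2060-08-21: 279 + 365 + 234 = 878 days (rest of 2058, 2059, to 2060-08-21 in 2060).
878 ÷ 7 = 125 full weeks with remainder 3, so 125 more Wednesdays after the first → 126.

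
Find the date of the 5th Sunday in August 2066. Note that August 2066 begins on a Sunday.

August 2066 begins on a Sunday, so the first Sunday is August 1.
The 5th Sunday is 4 weeks later: 1 + 28 = 29.

2066-08-29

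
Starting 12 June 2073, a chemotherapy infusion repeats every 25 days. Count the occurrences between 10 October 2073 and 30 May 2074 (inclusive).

10

Occurrences land 25·i days after 12 June 2073 for i = 0, 1, 2, …
10 October 2073 is 120 days after the start; 120 ÷ 25 = 4 remainder 20; since the remainder is 20, round up to i = 5. First occurrence in the window: #6 on 15 October 2073 (5×25 = 125 days in).
30 May 2074 is 352 days after the start; 352 ÷ 25 = 14 remainder 2. Last occurrence in the window: #15 on 28 May 2074.
Occurrences #6 through #15: 10 in total.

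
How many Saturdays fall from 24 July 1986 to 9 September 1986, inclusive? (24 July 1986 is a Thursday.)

24 July 1986 is a Thursday; the first Saturday on or after it is 26 July 1986 (2 days later).
From 26 July 1986 to 9 September 1986: 5 + 31 + 9 = 45 days (rest of July, August, September).
45 ÷ 7 = 6 full weeks with remainder 3, so 6 more Saturdays after the first → 7.

7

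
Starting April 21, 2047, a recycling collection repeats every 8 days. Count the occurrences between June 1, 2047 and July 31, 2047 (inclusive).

Occurrences land 8·i days after April 21, 2047 for i = 0, 1, 2, …
June 1, 2047 is 41 days after the start; 41 ÷ 8 = 5 remainder 1; since the remainder is 1, round up to i = 6. First occurrence in the window: #7 on June 8, 2047 (6×8 = 48 days in).
July 31, 2047 is 101 days after the start; 101 ÷ 8 = 12 remainder 5. Last occurrence in the window: #13 on July 26, 2047.
Occurrences #7 through #13: 7 in total.

7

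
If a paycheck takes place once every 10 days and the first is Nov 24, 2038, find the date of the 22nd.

Jun 22, 2039

The 22nd occurrence is 21 intervals after the first: 21 × 10 = 210 days after Nov 24, 2038.
Nov has 30 days — 6 days to the end of Nov leaves 204.
Dec has 31 days (173 left).
Jan has 31 days (142 left).
Feb has 28 days (114 left).
Mar has 31 days (83 left).
Apr has 30 days (53 left).
May has 31 days (22 left).
22 days into Jun → Jun 22, 2039.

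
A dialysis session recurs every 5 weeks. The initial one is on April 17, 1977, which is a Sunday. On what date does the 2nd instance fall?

May 22, 1977

The 2nd occurrence is 1 interval after the first: 1 × 35 = 35 days after April 17, 1977.
April has 30 days — 13 days to the end of April leaves 22.
22 days into May → May 22, 1977.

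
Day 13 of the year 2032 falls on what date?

13 into January → January 13.

January 13, 2032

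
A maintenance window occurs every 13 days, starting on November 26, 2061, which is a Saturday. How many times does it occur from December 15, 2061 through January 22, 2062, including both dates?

Occurrences land 13·i days after November 26, 2061 for i = 0, 1, 2, …
December 15, 2061 is 19 days after the start; 19 ÷ 13 = 1 remainder 6; since the remainder is 6, round up to i = 2. First occurrence in the window: #3 on December 22, 2061 (2×13 = 26 days in).
January 22, 2062 is 57 days after the start; 57 ÷ 13 = 4 remainder 5. Last occurrence in the window: #5 on January 17, 2062.
Occurrences #3 through #5: 3 in total.

3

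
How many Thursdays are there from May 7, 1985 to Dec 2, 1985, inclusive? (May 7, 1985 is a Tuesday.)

30

May 7, 1985 is a Tuesday; the first Thursday on or after it is May 9, 1985 (2 days later).
From May 9, 1985 to Dec 2, 1985: 22 + 30 + 31 + 31 + 30 + 31 + 30 + 2 = 207 days (rest of May, Jun, Jul, Aug, Sep, Oct, Nov, Dec).
207 ÷ 7 = 29 full weeks with remainder 4, so 29 more Thursdays after the first → 30.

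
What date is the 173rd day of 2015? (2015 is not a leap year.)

22 June 2015

January has 31 days (173 − 31 = 142 remain).
February has 28 days (142 − 28 = 114 remain).
March has 31 days (114 − 31 = 83 remain).
April has 30 days (83 − 30 = 53 remain).
May has 31 days (53 − 31 = 22 remain).
22 into June → June 22.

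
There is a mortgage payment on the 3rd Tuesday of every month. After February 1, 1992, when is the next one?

February 1992 starts on a Saturday; its first Tuesday is the 4th, so the 3rd Tuesday is the 18th — February 18, 1992.
February 18, 1992 is after February 1, 1992, so that is the next one.

February 18, 1992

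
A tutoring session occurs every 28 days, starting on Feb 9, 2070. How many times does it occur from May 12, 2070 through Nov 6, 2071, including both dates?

19

Occurrences land 28·i days after Feb 9, 2070 for i = 0, 1, 2, …
May 12, 2070 is 92 days after the start; 92 ÷ 28 = 3 remainder 8; since the remainder is 8, round up to i = 4. First occurrence in the window: #5 on Jun 1, 2070 (4×28 = 112 days in).
Nov 6, 2071 is 635 days after the start; 635 ÷ 28 = 22 remainder 19. Last occurrence in the window: #23 on Oct 18, 2071.
Occurrences #5 through #23: 19 in total.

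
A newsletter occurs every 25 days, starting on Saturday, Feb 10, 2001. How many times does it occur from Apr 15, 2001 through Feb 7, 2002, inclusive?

Occurrences land 25·i days after Feb 10, 2001 for i = 0, 1, 2, …
Apr 15, 2001 is 64 days after the start; 64 ÷ 25 = 2 remainder 14; since the remainder is 14, round up to i = 3. First occurrence in the window: #4 on Apr 26, 2001 (3×25 = 75 days in).
Feb 7, 2002 is 362 days after the start; 362 ÷ 25 = 14 remainder 12. Last occurrence in the window: #15 on Jan 26, 2002.
Occurrences #4 through #15: 12 in total.

12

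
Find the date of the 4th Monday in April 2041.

2041-04-22

The first Monday of April 2041 is April 1.
The 4th Monday is 3 weeks later: 1 + 21 = 22.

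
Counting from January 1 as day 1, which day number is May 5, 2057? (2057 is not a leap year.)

Days in months before May: 31 + 28 + 31 + 30 = 120.
Plus 5 days into May → day 125.

125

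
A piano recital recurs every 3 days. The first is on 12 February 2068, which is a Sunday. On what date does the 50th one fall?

8 July 2068

The 50th occurrence is 49 intervals after the first: 49 × 3 = 147 days after 12 February 2068.
February has 29 days — 17 days to the end of February leaves 130.
March has 31 days (99 left).
April has 30 days (69 left).
May has 31 days (38 left).
June has 30 days (8 left).
8 days into July → 8 July 2068.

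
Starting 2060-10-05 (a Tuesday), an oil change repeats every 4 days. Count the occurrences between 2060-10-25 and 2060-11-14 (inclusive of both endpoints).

Occurrences land 4·i days after 2060-10-05 for i = 0, 1, 2, …
2060-10-25 is 20 days after the start; 20 ÷ 4 = 5 remainder 0. First occurrence in the window: #6 on 2060-10-25 (5×4 = 20 days in).
2060-11-14 is 40 days after the start; 40 ÷ 4 = 10 remainder 0. Last occurrence in the window: #11 on 2060-11-14.
Occurrences #6 through #11: 6 in total.

6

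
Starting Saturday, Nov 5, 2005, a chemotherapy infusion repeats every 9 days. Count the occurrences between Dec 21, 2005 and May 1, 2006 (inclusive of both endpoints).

Occurrences land 9·i days after Nov 5, 2005 for i = 0, 1, 2, …
Dec 21, 2005 is 46 days after the start; 46 ÷ 9 = 5 remainder 1; since the remainder is 1, round up to i = 6. First occurrence in the window: #7 on Dec 29, 2005 (6×9 = 54 days in).
May 1, 2006 is 177 days after the start; 177 ÷ 9 = 19 remainder 6. Last occurrence in the window: #20 on Apr 25, 2006.
Occurrences #7 through #20: 14 in total.

14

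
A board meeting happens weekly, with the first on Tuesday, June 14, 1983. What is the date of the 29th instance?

The 29th occurrence is 28 intervals after the first: 28 × 7 = 196 days after June 14, 1983.
June has 30 days — 16 days to the end of June leaves 180.
July has 31 days (149 left).
August has 31 days (118 left).
September has 30 days (88 left).
October has 31 days (57 left).
November has 30 days (27 left).
27 days into December → December 27, 1983.

December 27, 1983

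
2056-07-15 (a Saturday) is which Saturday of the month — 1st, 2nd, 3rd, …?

3rd

Day 15 falls in week ⌈15/7⌉ of the month.
Days 1–7 hold the 1st Saturday, 8–14 the 2nd, 15–21 the 3rd, 22–28 the 4th, 29–31 the 5th.
15 is in the range for the 3rd.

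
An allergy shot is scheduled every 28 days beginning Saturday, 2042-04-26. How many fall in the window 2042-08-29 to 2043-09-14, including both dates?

14

Occurrences land 28·i days after 2042-04-26 for i = 0, 1, 2, …
2042-08-29 is 125 days after the start; 125 ÷ 28 = 4 remainder 13; since the remainder is 13, round up to i = 5. First occurrence in the window: #6 on 2042-09-13 (5×28 = 140 days in).
2043-09-14 is 506 days after the start; 506 ÷ 28 = 18 remainder 2. Last occurrence in the window: #19 on 2043-09-12.
Occurrences #6 through #19: 14 in total.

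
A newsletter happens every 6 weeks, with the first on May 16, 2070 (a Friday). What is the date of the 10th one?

May 29, 2071

The 10th occurrence is 9 intervals after the first: 9 × 42 = 378 days after May 16, 2070.
May has 31 days — 15 days to the end of May leaves 363.
June has 30 days (333 left).
July has 31 days (302 left).
August has 31 days (271 left).
September has 30 days (241 left).
October has 31 days (210 left).
November has 30 days (180 left).
December has 31 days (149 left).
January has 31 days (118 left).
February has 28 days (90 left).
March has 31 days (59 left).
April has 30 days (29 left).
29 days into May → May 29, 2071.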